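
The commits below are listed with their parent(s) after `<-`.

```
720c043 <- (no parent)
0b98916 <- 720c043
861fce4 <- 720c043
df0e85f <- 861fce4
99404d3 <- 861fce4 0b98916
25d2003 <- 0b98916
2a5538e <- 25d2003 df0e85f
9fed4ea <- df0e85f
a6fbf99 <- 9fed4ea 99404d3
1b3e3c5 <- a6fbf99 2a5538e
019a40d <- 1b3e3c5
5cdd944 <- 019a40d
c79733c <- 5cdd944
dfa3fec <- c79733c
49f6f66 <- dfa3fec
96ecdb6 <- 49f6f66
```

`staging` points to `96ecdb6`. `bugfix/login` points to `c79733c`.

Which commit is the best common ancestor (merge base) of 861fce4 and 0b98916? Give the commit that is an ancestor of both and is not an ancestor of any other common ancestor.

720c043

Ancestors of 861fce4: {720c043, 861fce4}.
Ancestors of 0b98916: {0b98916, 720c043}.
Common ancestors: {720c043}.
The only common ancestor is 720c043, so it is the merge base.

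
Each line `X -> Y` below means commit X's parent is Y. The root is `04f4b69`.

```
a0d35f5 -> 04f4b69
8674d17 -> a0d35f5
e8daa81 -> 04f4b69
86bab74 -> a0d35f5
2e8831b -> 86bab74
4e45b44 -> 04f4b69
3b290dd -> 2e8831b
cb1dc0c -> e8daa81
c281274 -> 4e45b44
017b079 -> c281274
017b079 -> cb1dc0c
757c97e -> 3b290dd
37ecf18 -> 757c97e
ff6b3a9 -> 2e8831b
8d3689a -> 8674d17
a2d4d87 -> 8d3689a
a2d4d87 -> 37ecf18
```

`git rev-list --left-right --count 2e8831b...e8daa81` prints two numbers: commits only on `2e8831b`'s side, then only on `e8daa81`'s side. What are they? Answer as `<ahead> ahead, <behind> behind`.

3 ahead, 1 behind

Reachable from 2e8831b: {04f4b69, 2e8831b, 86bab74, a0d35f5}.
Reachable from e8daa81: {04f4b69, e8daa81}.
Only in 2e8831b's history (ahead): {2e8831b, 86bab74, a0d35f5} — 3.
Only in e8daa81's history (behind): {e8daa81} — 1.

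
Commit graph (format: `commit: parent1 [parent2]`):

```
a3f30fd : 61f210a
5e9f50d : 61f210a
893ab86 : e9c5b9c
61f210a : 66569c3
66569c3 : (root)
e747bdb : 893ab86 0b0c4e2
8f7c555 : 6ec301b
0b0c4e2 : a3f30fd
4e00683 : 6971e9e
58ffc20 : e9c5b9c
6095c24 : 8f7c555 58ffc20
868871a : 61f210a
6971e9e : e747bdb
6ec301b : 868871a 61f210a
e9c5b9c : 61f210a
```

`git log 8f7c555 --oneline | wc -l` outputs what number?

Walking parent pointers from 8f7c555: reachable set = {61f210a, 66569c3, 6ec301b, 868871a, 8f7c555}.
That is 5 commits.

5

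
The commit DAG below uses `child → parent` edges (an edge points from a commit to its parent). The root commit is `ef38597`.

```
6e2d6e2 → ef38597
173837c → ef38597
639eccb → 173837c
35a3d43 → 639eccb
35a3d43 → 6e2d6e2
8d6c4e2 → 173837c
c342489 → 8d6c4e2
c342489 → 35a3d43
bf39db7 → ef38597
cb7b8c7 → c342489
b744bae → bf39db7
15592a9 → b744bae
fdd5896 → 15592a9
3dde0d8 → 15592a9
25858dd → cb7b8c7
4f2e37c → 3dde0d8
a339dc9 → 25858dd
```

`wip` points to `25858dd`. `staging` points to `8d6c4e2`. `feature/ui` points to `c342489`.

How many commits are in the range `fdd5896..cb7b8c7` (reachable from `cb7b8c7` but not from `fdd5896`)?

Reachable from cb7b8c7: {173837c, 35a3d43, 639eccb, 6e2d6e2, 8d6c4e2, c342489, cb7b8c7, ef38597}.
Reachable from fdd5896: {15592a9, b744bae, bf39db7, ef38597, fdd5896}.
In cb7b8c7's history but not fdd5896's: {173837c, 35a3d43, 639eccb, 6e2d6e2, 8d6c4e2, c342489, cb7b8c7} — 7 commits.

7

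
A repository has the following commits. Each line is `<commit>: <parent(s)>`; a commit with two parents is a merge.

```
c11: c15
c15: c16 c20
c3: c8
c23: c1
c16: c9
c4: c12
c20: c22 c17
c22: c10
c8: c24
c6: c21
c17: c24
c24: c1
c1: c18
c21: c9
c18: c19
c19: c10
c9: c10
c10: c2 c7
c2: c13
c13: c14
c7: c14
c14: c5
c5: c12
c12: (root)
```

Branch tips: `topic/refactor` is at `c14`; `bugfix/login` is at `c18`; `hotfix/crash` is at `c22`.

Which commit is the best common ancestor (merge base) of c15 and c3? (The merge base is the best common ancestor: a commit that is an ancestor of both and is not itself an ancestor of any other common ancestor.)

c24

Ancestors of c15: {c1, c10, c12, c13, c14, c15, c16, c17, c18, c19, c2, c20, c22, c24, c5, c7, c9}.
Ancestors of c3: {c1, c10, c12, c13, c14, c18, c19, c2, c24, c3, c5, c7, c8}.
Common ancestors: {c1, c10, c12, c13, c14, c18, c19, c2, c24, c5, c7}.
Among these, c24 is not an ancestor of any other common ancestor — it is the merge base.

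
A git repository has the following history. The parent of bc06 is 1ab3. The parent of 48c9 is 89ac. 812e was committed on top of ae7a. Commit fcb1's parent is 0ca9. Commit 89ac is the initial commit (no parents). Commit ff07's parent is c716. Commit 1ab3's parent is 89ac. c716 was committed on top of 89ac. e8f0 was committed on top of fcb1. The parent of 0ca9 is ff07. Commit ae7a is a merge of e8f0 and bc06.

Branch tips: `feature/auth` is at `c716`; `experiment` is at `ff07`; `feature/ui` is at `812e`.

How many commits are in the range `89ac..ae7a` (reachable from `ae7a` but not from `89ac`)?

Reachable from ae7a: {0ca9, 1ab3, 89ac, ae7a, bc06, c716, e8f0, fcb1, ff07}.
Reachable from 89ac: {89ac}.
In ae7a's history but not 89ac's: {0ca9, 1ab3, ae7a, bc06, c716, e8f0, fcb1, ff07} — 8 commits.

8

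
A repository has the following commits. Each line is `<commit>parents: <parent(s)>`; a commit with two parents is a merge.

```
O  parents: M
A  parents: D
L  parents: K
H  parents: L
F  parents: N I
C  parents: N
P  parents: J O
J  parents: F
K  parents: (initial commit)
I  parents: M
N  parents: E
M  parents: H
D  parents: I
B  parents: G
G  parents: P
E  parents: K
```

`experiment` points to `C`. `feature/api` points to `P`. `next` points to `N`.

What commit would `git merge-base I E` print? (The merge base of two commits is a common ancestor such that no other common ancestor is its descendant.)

Ancestors of I: {H, I, K, L, M}.
Ancestors of E: {E, K}.
Common ancestors: {K}.
The only common ancestor is K, so it is the merge base.

K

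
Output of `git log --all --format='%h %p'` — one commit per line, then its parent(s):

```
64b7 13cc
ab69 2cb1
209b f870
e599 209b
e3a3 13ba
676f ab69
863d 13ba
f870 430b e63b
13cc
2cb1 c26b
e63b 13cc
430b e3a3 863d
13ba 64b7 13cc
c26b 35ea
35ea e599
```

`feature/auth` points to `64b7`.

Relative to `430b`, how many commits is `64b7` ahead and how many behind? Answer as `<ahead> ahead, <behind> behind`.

0 ahead, 4 behind

Reachable from 64b7: {13cc, 64b7}.
Reachable from 430b: {13ba, 13cc, 430b, 64b7, 863d, e3a3}.
Only in 64b7's history (ahead): {} — 0.
Only in 430b's history (behind): {13ba, 430b, 863d, e3a3} — 4.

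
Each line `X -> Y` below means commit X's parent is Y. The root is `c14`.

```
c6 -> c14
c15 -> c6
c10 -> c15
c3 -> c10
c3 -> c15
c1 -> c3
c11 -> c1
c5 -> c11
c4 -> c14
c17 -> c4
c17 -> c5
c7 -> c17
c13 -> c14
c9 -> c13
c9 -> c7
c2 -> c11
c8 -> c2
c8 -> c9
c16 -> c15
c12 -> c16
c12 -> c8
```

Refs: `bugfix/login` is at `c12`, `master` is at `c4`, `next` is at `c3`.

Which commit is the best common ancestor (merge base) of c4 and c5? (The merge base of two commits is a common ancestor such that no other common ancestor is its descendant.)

Ancestors of c4: {c14, c4}.
Ancestors of c5: {c1, c10, c11, c14, c15, c3, c5, c6}.
Common ancestors: {c14}.
The only common ancestor is c14, so it is the merge base.

c14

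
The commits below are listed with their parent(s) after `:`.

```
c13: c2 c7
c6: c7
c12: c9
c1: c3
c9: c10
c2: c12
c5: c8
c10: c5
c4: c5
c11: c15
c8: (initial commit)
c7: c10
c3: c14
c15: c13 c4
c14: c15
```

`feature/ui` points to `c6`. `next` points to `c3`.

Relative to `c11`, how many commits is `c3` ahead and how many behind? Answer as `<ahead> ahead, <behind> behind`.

2 ahead, 1 behind

Reachable from c3: {c10, c12, c13, c14, c15, c2, c3, c4, c5, c7, c8, c9}.
Reachable from c11: {c10, c11, c12, c13, c15, c2, c4, c5, c7, c8, c9}.
Only in c3's history (ahead): {c14, c3} — 2.
Only in c11's history (behind): {c11} — 1.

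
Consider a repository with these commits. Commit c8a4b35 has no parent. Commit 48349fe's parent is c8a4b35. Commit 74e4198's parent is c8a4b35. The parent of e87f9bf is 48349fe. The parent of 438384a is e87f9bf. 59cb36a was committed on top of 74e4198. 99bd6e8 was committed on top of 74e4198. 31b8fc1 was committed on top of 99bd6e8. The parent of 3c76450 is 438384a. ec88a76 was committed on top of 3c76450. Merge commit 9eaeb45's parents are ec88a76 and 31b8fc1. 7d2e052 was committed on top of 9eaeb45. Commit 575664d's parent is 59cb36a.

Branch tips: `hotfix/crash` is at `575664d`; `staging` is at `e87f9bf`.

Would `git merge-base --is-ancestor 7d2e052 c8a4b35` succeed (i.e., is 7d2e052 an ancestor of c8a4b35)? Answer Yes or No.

Ancestors of c8a4b35: {c8a4b35}.
7d2e052 is not in that set, so it is not an ancestor of c8a4b35.

No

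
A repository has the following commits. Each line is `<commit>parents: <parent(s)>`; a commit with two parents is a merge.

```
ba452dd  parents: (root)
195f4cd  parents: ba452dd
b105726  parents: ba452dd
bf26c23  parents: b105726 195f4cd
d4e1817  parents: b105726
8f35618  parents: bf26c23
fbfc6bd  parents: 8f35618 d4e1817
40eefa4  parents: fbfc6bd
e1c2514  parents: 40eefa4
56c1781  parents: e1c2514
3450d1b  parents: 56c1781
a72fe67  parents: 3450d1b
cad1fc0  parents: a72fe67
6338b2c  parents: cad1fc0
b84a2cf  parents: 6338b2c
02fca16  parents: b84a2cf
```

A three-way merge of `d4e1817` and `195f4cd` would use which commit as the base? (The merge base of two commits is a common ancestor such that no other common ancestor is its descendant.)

Ancestors of d4e1817: {b105726, ba452dd, d4e1817}.
Ancestors of 195f4cd: {195f4cd, ba452dd}.
Common ancestors: {ba452dd}.
The only common ancestor is ba452dd, so it is the merge base.

ba452dd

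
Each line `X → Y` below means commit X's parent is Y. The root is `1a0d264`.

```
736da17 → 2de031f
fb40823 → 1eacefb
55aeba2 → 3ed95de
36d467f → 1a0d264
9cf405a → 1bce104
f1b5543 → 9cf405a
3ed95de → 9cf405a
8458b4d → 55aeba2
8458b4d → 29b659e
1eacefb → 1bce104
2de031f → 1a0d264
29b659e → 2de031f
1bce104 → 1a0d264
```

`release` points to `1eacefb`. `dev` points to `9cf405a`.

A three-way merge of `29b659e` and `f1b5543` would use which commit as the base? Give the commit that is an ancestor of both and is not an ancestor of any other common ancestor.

1a0d264

Ancestors of 29b659e: {1a0d264, 29b659e, 2de031f}.
Ancestors of f1b5543: {1a0d264, 1bce104, 9cf405a, f1b5543}.
Common ancestors: {1a0d264}.
The only common ancestor is 1a0d264, so it is the merge base.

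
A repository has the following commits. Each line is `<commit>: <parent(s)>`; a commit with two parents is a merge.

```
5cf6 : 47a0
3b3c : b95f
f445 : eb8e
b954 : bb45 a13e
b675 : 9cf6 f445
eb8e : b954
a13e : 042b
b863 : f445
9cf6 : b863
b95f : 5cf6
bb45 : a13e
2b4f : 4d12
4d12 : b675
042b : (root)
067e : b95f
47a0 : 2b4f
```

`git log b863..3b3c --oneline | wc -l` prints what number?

Reachable from 3b3c: {042b, 2b4f, 3b3c, 47a0, 4d12, 5cf6, 9cf6, a13e, b675, b863, b954, b95f, bb45, eb8e, f445}.
Reachable from b863: {042b, a13e, b863, b954, bb45, eb8e, f445}.
In 3b3c's history but not b863's: {2b4f, 3b3c, 47a0, 4d12, 5cf6, 9cf6, b675, b95f} — 8 commits.

8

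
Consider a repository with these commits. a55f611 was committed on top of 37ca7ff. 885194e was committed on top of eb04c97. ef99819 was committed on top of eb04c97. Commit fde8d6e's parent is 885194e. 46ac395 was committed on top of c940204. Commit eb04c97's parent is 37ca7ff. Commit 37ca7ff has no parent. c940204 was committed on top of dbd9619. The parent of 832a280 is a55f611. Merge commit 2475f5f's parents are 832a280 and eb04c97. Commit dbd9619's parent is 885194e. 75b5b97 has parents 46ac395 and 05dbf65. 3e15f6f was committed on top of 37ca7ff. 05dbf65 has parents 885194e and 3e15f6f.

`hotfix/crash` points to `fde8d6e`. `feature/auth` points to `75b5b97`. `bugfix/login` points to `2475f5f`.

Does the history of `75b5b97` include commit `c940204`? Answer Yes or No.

Yes

Ancestors of 75b5b97 (commits reachable by following parents): {05dbf65, 37ca7ff, 3e15f6f, 46ac395, 75b5b97, 885194e, c940204, dbd9619, eb04c97}.
c940204 is in that set, so it is an ancestor of 75b5b97.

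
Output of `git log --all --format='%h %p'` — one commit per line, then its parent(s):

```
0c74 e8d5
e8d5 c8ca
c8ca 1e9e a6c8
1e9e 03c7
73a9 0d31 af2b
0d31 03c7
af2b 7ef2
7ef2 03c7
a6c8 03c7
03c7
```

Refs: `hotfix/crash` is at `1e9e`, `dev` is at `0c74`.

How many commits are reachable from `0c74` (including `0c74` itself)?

6

Walking parent pointers from 0c74: reachable set = {03c7, 0c74, 1e9e, a6c8, c8ca, e8d5}.
That is 6 commits.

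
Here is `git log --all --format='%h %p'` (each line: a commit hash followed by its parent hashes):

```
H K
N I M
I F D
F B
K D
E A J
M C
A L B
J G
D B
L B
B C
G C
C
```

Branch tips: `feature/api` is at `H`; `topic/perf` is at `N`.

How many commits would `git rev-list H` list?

5

Walking parent pointers from H: reachable set = {B, C, D, H, K}.
That is 5 commits.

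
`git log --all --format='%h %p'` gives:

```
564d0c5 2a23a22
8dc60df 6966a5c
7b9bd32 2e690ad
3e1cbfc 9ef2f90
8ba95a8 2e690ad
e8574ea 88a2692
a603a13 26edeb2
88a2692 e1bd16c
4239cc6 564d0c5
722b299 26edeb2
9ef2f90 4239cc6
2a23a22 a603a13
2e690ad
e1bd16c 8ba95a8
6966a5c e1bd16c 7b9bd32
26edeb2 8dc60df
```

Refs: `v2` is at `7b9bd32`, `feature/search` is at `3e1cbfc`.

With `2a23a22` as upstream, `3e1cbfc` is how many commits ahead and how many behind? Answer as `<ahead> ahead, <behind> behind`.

4 ahead, 0 behind

Reachable from 3e1cbfc: {26edeb2, 2a23a22, 2e690ad, 3e1cbfc, 4239cc6, 564d0c5, 6966a5c, 7b9bd32, 8ba95a8, 8dc60df, 9ef2f90, a603a13, e1bd16c}.
Reachable from 2a23a22: {26edeb2, 2a23a22, 2e690ad, 6966a5c, 7b9bd32, 8ba95a8, 8dc60df, a603a13, e1bd16c}.
Only in 3e1cbfc's history (ahead): {3e1cbfc, 4239cc6, 564d0c5, 9ef2f90} — 4.
Only in 2a23a22's history (behind): {} — 0.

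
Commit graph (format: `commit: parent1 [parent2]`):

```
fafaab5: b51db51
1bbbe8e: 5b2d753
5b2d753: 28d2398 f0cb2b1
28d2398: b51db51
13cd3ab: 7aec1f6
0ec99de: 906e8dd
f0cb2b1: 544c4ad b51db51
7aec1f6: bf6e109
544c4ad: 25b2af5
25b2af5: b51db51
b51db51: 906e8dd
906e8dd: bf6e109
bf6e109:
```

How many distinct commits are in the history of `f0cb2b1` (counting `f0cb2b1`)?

Walking parent pointers from f0cb2b1: reachable set = {25b2af5, 544c4ad, 906e8dd, b51db51, bf6e109, f0cb2b1}.
That is 6 commits.

6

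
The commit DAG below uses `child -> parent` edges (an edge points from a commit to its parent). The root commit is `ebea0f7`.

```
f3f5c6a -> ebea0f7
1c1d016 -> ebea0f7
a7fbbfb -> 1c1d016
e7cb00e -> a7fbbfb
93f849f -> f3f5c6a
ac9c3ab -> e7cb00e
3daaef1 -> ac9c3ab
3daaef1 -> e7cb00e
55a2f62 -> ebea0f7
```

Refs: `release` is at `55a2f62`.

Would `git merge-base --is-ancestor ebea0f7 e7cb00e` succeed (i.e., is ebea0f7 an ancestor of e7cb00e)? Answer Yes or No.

Ancestors of e7cb00e (commits reachable by following parents): {1c1d016, a7fbbfb, e7cb00e, ebea0f7}.
ebea0f7 is in that set, so it is an ancestor of e7cb00e.

Yes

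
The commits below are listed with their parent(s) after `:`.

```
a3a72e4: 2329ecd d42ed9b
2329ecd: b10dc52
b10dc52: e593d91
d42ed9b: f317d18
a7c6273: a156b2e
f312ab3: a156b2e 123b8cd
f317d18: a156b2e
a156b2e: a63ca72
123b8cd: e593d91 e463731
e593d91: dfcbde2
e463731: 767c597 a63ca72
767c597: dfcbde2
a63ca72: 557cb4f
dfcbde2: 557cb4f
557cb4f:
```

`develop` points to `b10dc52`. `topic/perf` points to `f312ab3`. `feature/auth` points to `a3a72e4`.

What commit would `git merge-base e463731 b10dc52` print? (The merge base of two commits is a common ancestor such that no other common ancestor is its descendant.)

dfcbde2

Ancestors of e463731: {557cb4f, 767c597, a63ca72, dfcbde2, e463731}.
Ancestors of b10dc52: {557cb4f, b10dc52, dfcbde2, e593d91}.
Common ancestors: {557cb4f, dfcbde2}.
Among these, dfcbde2 is not an ancestor of any other common ancestor — it is the merge base.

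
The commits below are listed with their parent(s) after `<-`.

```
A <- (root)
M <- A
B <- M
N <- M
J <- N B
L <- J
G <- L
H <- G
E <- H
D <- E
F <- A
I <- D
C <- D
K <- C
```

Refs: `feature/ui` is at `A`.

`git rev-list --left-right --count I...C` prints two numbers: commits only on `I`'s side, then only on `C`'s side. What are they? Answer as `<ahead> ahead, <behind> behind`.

1 ahead, 1 behind

Reachable from I: {A, B, D, E, G, H, I, J, L, M, N}.
Reachable from C: {A, B, C, D, E, G, H, J, L, M, N}.
Only in I's history (ahead): {I} — 1.
Only in C's history (behind): {C} — 1.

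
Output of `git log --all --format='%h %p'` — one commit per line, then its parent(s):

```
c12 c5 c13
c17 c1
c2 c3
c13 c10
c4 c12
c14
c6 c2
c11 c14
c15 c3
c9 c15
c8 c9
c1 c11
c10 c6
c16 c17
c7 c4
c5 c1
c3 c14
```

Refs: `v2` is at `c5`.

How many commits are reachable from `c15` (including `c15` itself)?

Walking parent pointers from c15: reachable set = {c14, c15, c3}.
That is 3 commits.

3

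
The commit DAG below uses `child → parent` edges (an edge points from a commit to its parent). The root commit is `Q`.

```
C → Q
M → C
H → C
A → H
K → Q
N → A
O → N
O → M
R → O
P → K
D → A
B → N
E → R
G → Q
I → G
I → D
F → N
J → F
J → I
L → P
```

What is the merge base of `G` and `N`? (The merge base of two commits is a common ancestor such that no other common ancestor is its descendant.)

Ancestors of G: {G, Q}.
Ancestors of N: {A, C, H, N, Q}.
Common ancestors: {Q}.
The only common ancestor is Q, so it is the merge base.

Q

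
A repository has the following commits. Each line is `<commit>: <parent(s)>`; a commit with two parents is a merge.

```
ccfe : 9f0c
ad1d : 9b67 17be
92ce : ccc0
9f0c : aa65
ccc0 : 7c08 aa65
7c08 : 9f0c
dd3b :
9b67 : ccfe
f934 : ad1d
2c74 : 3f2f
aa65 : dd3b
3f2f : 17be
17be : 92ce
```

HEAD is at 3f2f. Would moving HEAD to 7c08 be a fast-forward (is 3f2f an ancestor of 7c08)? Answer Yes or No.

A fast-forward from 3f2f to 7c08 is possible iff 3f2f is an ancestor of 7c08.
Ancestors of 7c08: {7c08, 9f0c, aa65, dd3b}.
3f2f is not among them, so fast-forward is not possible.

No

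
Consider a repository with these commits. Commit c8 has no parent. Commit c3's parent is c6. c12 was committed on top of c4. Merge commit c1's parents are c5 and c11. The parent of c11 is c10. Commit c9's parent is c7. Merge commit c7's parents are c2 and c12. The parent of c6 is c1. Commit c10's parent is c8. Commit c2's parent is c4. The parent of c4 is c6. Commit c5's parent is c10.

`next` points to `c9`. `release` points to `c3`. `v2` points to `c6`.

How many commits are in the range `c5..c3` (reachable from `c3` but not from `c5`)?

4

Reachable from c3: {c1, c10, c11, c3, c5, c6, c8}.
Reachable from c5: {c10, c5, c8}.
In c3's history but not c5's: {c1, c11, c3, c6} — 4 commits.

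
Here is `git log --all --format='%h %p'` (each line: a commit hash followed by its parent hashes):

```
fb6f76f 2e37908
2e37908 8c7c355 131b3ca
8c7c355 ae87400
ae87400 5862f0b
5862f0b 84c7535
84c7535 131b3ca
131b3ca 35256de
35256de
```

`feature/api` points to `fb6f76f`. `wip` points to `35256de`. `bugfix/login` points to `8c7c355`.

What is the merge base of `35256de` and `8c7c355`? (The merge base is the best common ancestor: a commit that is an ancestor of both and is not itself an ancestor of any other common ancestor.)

Ancestors of 35256de: {35256de}.
Ancestors of 8c7c355: {131b3ca, 35256de, 5862f0b, 84c7535, 8c7c355, ae87400}.
Common ancestors: {35256de}.
The only common ancestor is 35256de, so it is the merge base.

35256de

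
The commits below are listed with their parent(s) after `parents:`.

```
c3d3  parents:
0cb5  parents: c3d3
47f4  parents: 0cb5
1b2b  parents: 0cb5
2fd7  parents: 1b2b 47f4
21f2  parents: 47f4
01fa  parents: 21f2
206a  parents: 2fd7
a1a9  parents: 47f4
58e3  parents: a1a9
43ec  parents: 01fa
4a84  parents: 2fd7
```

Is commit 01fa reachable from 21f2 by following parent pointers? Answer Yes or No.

Ancestors of 21f2: {0cb5, 21f2, 47f4, c3d3}.
01fa is not in that set, so it is not an ancestor of 21f2.

No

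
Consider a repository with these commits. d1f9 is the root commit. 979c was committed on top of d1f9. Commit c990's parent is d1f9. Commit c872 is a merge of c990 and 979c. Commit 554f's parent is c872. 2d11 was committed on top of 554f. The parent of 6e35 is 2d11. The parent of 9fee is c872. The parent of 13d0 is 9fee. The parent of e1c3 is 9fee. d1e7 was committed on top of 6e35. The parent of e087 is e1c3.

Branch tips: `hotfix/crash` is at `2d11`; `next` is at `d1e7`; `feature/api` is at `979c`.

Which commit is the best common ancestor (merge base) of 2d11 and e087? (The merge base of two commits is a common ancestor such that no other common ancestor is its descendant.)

c872

Ancestors of 2d11: {2d11, 554f, 979c, c872, c990, d1f9}.
Ancestors of e087: {979c, 9fee, c872, c990, d1f9, e087, e1c3}.
Common ancestors: {979c, c872, c990, d1f9}.
Among these, c872 is not an ancestor of any other common ancestor — it is the merge base.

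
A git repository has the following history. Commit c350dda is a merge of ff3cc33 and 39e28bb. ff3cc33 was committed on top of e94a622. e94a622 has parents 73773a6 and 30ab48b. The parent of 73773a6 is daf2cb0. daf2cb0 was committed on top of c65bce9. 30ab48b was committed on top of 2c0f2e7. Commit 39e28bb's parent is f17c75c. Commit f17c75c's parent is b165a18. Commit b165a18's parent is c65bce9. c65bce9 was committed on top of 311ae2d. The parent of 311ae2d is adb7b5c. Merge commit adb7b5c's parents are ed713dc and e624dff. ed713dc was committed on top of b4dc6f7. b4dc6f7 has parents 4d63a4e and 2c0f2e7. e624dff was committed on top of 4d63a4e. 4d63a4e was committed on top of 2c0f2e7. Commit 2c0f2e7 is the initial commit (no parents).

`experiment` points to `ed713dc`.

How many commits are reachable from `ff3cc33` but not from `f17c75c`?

5

Reachable from ff3cc33: {2c0f2e7, 30ab48b, 311ae2d, 4d63a4e, 73773a6, adb7b5c, b4dc6f7, c65bce9, daf2cb0, e624dff, e94a622, ed713dc, ff3cc33}.
Reachable from f17c75c: {2c0f2e7, 311ae2d, 4d63a4e, adb7b5c, b165a18, b4dc6f7, c65bce9, e624dff, ed713dc, f17c75c}.
In ff3cc33's history but not f17c75c's: {30ab48b, 73773a6, daf2cb0, e94a622, ff3cc33} — 5 commits.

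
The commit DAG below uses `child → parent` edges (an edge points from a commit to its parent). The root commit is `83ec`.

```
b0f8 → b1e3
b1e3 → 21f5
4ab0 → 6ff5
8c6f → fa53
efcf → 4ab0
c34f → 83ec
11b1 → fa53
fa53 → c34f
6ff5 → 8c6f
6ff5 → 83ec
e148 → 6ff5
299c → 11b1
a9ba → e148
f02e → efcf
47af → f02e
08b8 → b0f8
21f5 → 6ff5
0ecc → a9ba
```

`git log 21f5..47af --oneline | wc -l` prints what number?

4

Reachable from 47af: {47af, 4ab0, 6ff5, 83ec, 8c6f, c34f, efcf, f02e, fa53}.
Reachable from 21f5: {21f5, 6ff5, 83ec, 8c6f, c34f, fa53}.
In 47af's history but not 21f5's: {47af, 4ab0, efcf, f02e} — 4 commits.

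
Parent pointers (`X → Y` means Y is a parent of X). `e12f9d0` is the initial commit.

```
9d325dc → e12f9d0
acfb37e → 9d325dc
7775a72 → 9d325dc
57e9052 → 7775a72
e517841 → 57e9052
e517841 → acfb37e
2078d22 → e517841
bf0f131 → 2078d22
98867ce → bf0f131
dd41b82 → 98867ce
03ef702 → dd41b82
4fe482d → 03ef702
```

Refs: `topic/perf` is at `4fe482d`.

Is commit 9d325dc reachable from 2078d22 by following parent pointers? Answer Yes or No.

Yes

Ancestors of 2078d22 (commits reachable by following parents): {2078d22, 57e9052, 7775a72, 9d325dc, acfb37e, e12f9d0, e517841}.
9d325dc is in that set, so it is an ancestor of 2078d22.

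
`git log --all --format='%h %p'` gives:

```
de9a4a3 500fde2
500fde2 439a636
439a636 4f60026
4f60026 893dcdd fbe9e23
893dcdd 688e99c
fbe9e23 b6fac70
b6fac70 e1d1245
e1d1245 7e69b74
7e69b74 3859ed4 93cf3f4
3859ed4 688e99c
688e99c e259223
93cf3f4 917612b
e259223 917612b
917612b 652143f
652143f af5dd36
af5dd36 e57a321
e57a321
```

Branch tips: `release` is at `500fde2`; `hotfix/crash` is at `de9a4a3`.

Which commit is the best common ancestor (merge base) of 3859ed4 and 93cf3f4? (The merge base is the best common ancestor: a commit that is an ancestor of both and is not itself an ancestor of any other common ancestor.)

917612b

Ancestors of 3859ed4: {3859ed4, 652143f, 688e99c, 917612b, af5dd36, e259223, e57a321}.
Ancestors of 93cf3f4: {652143f, 917612b, 93cf3f4, af5dd36, e57a321}.
Common ancestors: {652143f, 917612b, af5dd36, e57a321}.
Among these, 917612b is not an ancestor of any other common ancestor — it is the merge base.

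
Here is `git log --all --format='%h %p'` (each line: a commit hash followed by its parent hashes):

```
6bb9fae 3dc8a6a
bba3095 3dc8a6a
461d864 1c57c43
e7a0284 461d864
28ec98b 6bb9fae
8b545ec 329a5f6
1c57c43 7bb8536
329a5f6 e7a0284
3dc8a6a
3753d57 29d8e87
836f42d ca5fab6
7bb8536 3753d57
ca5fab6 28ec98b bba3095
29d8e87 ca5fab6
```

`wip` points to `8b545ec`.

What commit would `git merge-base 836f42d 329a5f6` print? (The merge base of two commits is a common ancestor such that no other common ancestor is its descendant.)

ca5fab6

Ancestors of 836f42d: {28ec98b, 3dc8a6a, 6bb9fae, 836f42d, bba3095, ca5fab6}.
Ancestors of 329a5f6: {1c57c43, 28ec98b, 29d8e87, 329a5f6, 3753d57, 3dc8a6a, 461d864, 6bb9fae, 7bb8536, bba3095, ca5fab6, e7a0284}.
Common ancestors: {28ec98b, 3dc8a6a, 6bb9fae, bba3095, ca5fab6}.
Among these, ca5fab6 is not an ancestor of any other common ancestor — it is the merge base.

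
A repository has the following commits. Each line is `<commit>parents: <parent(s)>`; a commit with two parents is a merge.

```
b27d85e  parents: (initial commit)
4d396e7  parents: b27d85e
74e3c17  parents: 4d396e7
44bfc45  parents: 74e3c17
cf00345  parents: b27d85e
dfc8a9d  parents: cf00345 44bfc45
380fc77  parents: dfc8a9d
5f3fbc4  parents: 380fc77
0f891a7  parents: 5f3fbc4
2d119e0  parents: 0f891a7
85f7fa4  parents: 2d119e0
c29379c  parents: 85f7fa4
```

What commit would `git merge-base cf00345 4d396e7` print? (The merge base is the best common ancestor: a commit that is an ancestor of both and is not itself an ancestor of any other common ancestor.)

Ancestors of cf00345: {b27d85e, cf00345}.
Ancestors of 4d396e7: {4d396e7, b27d85e}.
Common ancestors: {b27d85e}.
The only common ancestor is b27d85e, so it is the merge base.

b27d85e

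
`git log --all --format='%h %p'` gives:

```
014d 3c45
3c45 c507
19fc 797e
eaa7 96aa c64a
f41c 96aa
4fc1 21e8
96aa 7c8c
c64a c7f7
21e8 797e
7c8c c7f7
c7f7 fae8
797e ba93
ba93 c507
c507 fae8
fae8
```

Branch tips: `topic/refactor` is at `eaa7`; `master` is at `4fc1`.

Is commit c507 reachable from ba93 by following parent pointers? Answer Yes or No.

Yes

Ancestors of ba93 (commits reachable by following parents): {ba93, c507, fae8}.
c507 is in that set, so it is an ancestor of ba93.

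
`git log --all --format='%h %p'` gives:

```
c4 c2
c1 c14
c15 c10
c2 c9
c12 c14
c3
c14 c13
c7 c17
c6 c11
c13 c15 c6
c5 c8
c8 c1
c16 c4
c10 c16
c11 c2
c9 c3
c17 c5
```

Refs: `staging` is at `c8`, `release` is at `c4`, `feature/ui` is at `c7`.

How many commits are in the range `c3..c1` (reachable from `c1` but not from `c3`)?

11

Reachable from c1: {c1, c10, c11, c13, c14, c15, c16, c2, c3, c4, c6, c9}.
Reachable from c3: {c3}.
In c1's history but not c3's: {c1, c10, c11, c13, c14, c15, c16, c2, c4, c6, c9} — 11 commits.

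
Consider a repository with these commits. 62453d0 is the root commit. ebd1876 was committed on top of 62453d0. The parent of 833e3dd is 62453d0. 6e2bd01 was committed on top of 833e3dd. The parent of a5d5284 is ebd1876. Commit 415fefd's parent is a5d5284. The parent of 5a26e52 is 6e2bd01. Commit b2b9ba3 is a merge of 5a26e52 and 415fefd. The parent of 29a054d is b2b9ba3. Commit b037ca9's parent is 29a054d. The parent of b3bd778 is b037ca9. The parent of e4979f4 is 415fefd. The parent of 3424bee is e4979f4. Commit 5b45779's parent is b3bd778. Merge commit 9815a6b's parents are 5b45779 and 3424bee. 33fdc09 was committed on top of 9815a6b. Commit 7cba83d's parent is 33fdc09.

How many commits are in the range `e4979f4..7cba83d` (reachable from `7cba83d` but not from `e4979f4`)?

12

Reachable from 7cba83d: {29a054d, 33fdc09, 3424bee, 415fefd, 5a26e52, 5b45779, 62453d0, 6e2bd01, 7cba83d, 833e3dd, 9815a6b, a5d5284, b037ca9, b2b9ba3, b3bd778, e4979f4, ebd1876}.
Reachable from e4979f4: {415fefd, 62453d0, a5d5284, e4979f4, ebd1876}.
In 7cba83d's history but not e4979f4's: {29a054d, 33fdc09, 3424bee, 5a26e52, 5b45779, 6e2bd01, 7cba83d, 833e3dd, 9815a6b, b037ca9, b2b9ba3, b3bd778} — 12 commits.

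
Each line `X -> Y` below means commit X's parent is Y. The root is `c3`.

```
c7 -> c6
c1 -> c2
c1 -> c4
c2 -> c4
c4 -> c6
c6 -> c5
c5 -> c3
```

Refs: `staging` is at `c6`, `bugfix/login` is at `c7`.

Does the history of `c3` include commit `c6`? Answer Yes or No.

No

Ancestors of c3: {c3}.
c6 is not in that set, so it is not an ancestor of c3.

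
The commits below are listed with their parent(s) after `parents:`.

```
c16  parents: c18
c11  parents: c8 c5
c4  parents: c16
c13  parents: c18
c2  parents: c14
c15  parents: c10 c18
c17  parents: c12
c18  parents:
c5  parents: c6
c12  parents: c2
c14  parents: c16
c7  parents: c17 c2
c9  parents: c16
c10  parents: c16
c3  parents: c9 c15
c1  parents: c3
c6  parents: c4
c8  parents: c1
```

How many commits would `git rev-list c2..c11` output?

10

Reachable from c11: {c1, c10, c11, c15, c16, c18, c3, c4, c5, c6, c8, c9}.
Reachable from c2: {c14, c16, c18, c2}.
In c11's history but not c2's: {c1, c10, c11, c15, c3, c4, c5, c6, c8, c9} — 10 commits.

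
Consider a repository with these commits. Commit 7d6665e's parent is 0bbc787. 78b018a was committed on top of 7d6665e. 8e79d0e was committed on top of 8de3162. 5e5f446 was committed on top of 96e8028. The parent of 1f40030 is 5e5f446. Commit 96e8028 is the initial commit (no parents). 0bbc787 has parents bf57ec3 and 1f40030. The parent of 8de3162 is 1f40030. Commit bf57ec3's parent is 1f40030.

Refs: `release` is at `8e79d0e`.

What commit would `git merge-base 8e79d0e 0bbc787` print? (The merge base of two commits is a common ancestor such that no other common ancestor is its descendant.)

Ancestors of 8e79d0e: {1f40030, 5e5f446, 8de3162, 8e79d0e, 96e8028}.
Ancestors of 0bbc787: {0bbc787, 1f40030, 5e5f446, 96e8028, bf57ec3}.
Common ancestors: {1f40030, 5e5f446, 96e8028}.
Among these, 1f40030 is not an ancestor of any other common ancestor — it is the merge base.

1f40030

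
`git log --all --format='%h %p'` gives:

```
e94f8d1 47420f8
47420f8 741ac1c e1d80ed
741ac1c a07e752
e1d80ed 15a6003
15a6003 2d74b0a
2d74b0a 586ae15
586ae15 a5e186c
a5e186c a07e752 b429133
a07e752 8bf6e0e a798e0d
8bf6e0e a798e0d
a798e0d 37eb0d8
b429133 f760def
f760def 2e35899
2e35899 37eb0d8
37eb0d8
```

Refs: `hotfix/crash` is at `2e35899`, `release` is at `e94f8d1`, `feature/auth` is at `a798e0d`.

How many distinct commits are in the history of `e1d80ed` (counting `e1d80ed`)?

Walking parent pointers from e1d80ed: reachable set = {15a6003, 2d74b0a, 2e35899, 37eb0d8, 586ae15, 8bf6e0e, a07e752, a5e186c, a798e0d, b429133, e1d80ed, f760def}.
That is 12 commits.

12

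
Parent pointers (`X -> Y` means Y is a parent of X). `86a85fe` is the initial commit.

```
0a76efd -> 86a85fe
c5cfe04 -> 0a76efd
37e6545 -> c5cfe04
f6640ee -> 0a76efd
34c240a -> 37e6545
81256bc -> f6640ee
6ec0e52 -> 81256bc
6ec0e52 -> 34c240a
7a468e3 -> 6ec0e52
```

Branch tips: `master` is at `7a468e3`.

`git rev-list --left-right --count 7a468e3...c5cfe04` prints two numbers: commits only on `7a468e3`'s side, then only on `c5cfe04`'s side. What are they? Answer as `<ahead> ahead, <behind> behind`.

6 ahead, 0 behind

Reachable from 7a468e3: {0a76efd, 34c240a, 37e6545, 6ec0e52, 7a468e3, 81256bc, 86a85fe, c5cfe04, f6640ee}.
Reachable from c5cfe04: {0a76efd, 86a85fe, c5cfe04}.
Only in 7a468e3's history (ahead): {34c240a, 37e6545, 6ec0e52, 7a468e3, 81256bc, f6640ee} — 6.
Only in c5cfe04's history (behind): {} — 0.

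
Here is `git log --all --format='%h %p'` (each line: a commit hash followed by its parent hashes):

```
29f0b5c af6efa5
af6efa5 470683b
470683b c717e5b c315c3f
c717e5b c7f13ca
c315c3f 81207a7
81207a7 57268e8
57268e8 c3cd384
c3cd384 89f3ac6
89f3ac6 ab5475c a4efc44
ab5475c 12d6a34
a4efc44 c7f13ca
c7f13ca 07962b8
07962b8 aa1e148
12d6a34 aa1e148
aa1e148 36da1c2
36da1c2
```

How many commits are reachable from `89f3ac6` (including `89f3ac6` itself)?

Walking parent pointers from 89f3ac6: reachable set = {07962b8, 12d6a34, 36da1c2, 89f3ac6, a4efc44, aa1e148, ab5475c, c7f13ca}.
That is 8 commits.

8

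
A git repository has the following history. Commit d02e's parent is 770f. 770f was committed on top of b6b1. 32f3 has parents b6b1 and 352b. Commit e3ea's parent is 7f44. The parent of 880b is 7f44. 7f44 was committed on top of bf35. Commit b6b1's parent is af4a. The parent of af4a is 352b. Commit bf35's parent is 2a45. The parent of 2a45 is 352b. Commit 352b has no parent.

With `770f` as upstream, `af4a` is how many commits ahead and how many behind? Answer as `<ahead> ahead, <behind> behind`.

Reachable from af4a: {352b, af4a}.
Reachable from 770f: {352b, 770f, af4a, b6b1}.
Only in af4a's history (ahead): {} — 0.
Only in 770f's history (behind): {770f, b6b1} — 2.

0 ahead, 2 behind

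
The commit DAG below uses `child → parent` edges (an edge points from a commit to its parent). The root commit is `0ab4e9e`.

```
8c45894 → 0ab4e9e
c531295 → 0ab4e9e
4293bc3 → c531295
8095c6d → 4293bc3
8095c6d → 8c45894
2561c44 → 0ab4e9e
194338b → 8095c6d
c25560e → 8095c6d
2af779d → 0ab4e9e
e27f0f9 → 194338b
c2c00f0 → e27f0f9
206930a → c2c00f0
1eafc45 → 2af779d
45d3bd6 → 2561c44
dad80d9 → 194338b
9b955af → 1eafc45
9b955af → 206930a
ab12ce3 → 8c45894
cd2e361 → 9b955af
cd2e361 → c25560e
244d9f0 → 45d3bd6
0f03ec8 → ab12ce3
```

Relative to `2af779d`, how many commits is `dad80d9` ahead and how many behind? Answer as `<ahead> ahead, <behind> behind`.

Reachable from dad80d9: {0ab4e9e, 194338b, 4293bc3, 8095c6d, 8c45894, c531295, dad80d9}.
Reachable from 2af779d: {0ab4e9e, 2af779d}.
Only in dad80d9's history (ahead): {194338b, 4293bc3, 8095c6d, 8c45894, c531295, dad80d9} — 6.
Only in 2af779d's history (behind): {2af779d} — 1.

6 ahead, 1 behind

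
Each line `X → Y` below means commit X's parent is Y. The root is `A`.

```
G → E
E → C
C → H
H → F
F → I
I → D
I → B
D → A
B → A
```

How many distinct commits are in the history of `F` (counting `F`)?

Walking parent pointers from F: reachable set = {A, B, D, F, I}.
That is 5 commits.

5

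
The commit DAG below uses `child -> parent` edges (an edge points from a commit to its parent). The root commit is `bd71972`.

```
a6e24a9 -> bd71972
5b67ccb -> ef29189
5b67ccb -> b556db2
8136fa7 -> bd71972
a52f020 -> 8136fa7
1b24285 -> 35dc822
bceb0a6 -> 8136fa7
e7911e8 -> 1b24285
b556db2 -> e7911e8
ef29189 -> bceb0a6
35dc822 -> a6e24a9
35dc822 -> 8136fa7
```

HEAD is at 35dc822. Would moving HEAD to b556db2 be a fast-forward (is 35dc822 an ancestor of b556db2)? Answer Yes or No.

Yes

A fast-forward from 35dc822 to b556db2 is possible iff 35dc822 is an ancestor of b556db2.
Ancestors of b556db2: {1b24285, 35dc822, 8136fa7, a6e24a9, b556db2, bd71972, e7911e8}.
35dc822 is among them, so fast-forward is possible.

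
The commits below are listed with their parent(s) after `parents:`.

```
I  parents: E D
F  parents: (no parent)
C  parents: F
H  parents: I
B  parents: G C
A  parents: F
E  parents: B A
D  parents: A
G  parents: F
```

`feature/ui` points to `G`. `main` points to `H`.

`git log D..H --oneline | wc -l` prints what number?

Reachable from H: {A, B, C, D, E, F, G, H, I}.
Reachable from D: {A, D, F}.
In H's history but not D's: {B, C, E, G, H, I} — 6 commits.

6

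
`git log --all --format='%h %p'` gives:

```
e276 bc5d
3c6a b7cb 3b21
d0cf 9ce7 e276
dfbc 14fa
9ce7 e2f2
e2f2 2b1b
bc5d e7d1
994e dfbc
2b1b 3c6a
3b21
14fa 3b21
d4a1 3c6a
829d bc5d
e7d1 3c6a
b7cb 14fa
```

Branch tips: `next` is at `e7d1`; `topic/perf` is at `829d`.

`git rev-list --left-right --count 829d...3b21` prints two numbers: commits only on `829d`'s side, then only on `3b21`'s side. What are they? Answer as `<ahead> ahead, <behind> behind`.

Reachable from 829d: {14fa, 3b21, 3c6a, 829d, b7cb, bc5d, e7d1}.
Reachable from 3b21: {3b21}.
Only in 829d's history (ahead): {14fa, 3c6a, 829d, b7cb, bc5d, e7d1} — 6.
Only in 3b21's history (behind): {} — 0.

6 ahead, 0 behind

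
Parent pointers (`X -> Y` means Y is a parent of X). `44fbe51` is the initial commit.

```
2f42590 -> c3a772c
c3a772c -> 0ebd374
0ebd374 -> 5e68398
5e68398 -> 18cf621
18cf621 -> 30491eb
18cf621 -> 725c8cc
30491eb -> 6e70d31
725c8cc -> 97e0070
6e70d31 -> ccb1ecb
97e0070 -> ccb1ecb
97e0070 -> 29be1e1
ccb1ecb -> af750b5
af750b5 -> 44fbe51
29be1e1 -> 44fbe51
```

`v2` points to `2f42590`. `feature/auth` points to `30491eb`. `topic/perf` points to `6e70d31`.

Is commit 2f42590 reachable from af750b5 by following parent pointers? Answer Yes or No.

No

Ancestors of af750b5: {44fbe51, af750b5}.
2f42590 is not in that set, so it is not an ancestor of af750b5.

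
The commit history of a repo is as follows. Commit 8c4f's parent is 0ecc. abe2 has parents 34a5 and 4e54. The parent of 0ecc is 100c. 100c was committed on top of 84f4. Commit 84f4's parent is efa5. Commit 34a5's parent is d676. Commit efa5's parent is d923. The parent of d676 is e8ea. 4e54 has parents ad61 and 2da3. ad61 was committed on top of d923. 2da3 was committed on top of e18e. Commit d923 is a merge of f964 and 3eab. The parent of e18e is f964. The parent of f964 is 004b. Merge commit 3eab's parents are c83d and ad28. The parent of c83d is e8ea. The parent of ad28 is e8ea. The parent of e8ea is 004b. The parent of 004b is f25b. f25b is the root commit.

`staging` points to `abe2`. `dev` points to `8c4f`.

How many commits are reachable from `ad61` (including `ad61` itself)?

9

Walking parent pointers from ad61: reachable set = {004b, 3eab, ad28, ad61, c83d, d923, e8ea, f25b, f964}.
That is 9 commits.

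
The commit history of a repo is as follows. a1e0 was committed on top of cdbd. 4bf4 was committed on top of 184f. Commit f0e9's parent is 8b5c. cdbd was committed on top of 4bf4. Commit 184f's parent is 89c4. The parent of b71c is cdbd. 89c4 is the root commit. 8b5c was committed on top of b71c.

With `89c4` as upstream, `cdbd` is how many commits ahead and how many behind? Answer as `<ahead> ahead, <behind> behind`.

Reachable from cdbd: {184f, 4bf4, 89c4, cdbd}.
Reachable from 89c4: {89c4}.
Only in cdbd's history (ahead): {184f, 4bf4, cdbd} — 3.
Only in 89c4's history (behind): {} — 0.

3 ahead, 0 behind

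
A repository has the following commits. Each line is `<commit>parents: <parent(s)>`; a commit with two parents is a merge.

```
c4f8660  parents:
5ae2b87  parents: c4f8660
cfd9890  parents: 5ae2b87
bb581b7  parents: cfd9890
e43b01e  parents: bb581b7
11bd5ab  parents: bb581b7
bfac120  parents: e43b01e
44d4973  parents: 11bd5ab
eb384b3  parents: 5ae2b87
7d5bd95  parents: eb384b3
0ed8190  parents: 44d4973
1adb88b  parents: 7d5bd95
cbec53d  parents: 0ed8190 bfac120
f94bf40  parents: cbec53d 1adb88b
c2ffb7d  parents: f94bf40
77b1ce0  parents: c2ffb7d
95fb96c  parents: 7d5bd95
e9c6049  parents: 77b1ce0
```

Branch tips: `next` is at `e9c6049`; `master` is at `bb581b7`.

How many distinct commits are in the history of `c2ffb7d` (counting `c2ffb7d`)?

Walking parent pointers from c2ffb7d: reachable set = {0ed8190, 11bd5ab, 1adb88b, 44d4973, 5ae2b87, 7d5bd95, bb581b7, bfac120, c2ffb7d, c4f8660, cbec53d, cfd9890, e43b01e, eb384b3, f94bf40}.
That is 15 commits.

15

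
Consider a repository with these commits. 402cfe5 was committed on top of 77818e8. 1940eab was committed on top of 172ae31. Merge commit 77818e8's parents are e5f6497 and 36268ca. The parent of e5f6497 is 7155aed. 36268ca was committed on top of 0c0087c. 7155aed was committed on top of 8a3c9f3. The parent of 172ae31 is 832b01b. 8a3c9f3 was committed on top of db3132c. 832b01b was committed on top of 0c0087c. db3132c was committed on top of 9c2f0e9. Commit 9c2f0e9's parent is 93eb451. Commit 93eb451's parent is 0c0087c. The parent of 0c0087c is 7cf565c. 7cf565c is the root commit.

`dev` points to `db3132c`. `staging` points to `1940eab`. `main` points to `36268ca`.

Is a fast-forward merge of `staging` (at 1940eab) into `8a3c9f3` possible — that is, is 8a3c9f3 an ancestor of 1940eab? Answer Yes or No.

No

A fast-forward from 8a3c9f3 to 1940eab is possible iff 8a3c9f3 is an ancestor of 1940eab.
Ancestors of 1940eab: {0c0087c, 172ae31, 1940eab, 7cf565c, 832b01b}.
8a3c9f3 is not among them, so fast-forward is not possible.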